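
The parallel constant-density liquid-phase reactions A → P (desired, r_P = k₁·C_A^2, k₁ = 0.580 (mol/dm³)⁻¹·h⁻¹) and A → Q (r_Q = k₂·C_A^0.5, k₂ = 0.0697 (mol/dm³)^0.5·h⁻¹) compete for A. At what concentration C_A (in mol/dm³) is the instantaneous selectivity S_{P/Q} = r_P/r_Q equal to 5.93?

0.798 mol/dm³

S_{P/Q} = (k₁/k₂)·C_A^1.5 ⇒ C_A = (S·k₂/k₁)^(1/1.5).
= (5.93×0.0697/0.580)^(0.6667) = (0.7126)^(0.6667) = 0.798 mol/dm³.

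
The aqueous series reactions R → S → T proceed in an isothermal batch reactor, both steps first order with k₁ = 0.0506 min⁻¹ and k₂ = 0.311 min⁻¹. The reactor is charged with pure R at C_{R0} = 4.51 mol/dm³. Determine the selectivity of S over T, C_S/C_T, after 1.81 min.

3.19

For first-order series with pure R initially, C_S(t) = k₁C_{R0}/(k₂−k₁)·(e^(−k₁t) − e^(−k₂t)).
e^(−k₁t) = e^(−0.0506×1.81) = e^(−0.09159) = 0.9125; e^(−k₂t) = e^(−0.5629) = 0.5695.
C_S = 0.0506×4.51/(0.311−0.0506) × (0.9125−0.5695) = 0.8764×0.3429 = 0.3005 mol/dm³.
C_R = C_{R0}e^(−k₁t) = 4.115 mol/dm³, so C_T = C_{R0}−C_R−C_S = 0.09417 mol/dm³; C_S/C_T = 3.19.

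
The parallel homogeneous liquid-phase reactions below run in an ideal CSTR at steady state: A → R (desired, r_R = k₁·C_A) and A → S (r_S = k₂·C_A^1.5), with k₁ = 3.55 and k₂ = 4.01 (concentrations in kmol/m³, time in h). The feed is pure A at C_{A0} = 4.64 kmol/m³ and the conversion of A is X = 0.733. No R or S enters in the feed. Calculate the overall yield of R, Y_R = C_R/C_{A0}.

0.325

Exit C_A = C_{A0}(1−X) = 4.64×0.267 = 1.239 kmol/m³.
In a CSTR the entire volume is at exit conditions, so r_R = 3.55×1.239 = 4.398 and r_S = 4.01×1.239^1.5 = 5.530.
Fraction of consumed A going to R: r_R/(r_R+r_S) = 0.4430.
C_R = 0.4430·C_{A0}·X = 0.4430×4.64×0.733 = 1.51 kmol/m³; Y_R = C_R/C_{A0} = 0.325.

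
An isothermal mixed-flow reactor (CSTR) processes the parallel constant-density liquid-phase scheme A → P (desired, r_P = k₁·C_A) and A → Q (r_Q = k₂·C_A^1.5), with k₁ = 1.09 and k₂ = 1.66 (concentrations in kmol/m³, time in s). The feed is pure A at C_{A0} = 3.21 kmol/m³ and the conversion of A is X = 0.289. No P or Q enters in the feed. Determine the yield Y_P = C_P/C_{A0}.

0.0876

Exit C_A = C_{A0}(1−X) = 3.21×0.711 = 2.282 kmol/m³.
Rates in a CSTR are evaluated at the outlet concentration: r_P = 1.09×2.282 = 2.488, r_Q = 1.66×2.282^1.5 = 5.724.
Fraction of consumed A going to P: r_P/(r_P+r_Q) = 0.3030.
C_P = 0.3030·C_{A0}·X = 0.3030×3.21×0.289 = 0.281 kmol/m³; Y_P = C_P/C_{A0} = 0.0876.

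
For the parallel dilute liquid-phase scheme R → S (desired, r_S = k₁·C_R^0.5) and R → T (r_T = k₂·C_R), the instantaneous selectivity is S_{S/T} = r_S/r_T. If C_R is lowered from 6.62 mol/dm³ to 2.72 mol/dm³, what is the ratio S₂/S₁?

1.56

S_{S/T} = (k₁/k₂)·C_R^-0.5, so S₂/S₁ = (C_{R,2}/C_{R,1})^-0.5.
= (2.72/6.62)^(-0.5) = (0.4109)^(-0.5) = 1.56.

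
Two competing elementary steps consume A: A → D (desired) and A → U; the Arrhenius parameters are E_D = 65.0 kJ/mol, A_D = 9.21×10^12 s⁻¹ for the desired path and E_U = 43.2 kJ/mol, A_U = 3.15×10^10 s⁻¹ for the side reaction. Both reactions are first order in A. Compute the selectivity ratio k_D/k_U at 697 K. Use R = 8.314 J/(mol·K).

6.79

With equal orders, S_{D/U} = k_D/k_U = (A_D/A_U)·exp[(E_U−E_D)/(RT)].
(E_U−E_D)/(RT) = (43.2−65.0)×10³/(8.314×697) = -21800/5795 = -3.762.
k_D/k_U = (9.21×10^12/3.15×10^10)·exp(-3.762) = 292.4 × 0.02324 = 6.79.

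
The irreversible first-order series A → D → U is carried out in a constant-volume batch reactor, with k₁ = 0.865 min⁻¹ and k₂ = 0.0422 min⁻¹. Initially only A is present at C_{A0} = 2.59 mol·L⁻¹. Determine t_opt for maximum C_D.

3.67 min

The intermediate peaks when r₁ = r₂, i.e. k₁e^(−k₁t) = k₂e^(−k₂t), giving t_opt = ln(k₂/k₁)/(k₂−k₁).
= ln(0.0422/0.865)/(0.0422−0.865) = ln(0.04879)/-0.8228 = -3.020/-0.8228 = 3.67 min.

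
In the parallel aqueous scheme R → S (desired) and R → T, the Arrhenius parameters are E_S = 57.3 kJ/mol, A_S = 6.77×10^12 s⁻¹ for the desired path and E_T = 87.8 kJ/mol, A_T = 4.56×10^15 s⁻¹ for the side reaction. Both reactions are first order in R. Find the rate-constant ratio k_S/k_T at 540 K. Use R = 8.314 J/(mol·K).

k_S/k_T = (A_S/A_T)·exp[−(E_S−E_T)/(RT)] = (A_S/A_T)·exp[(E_T−E_S)/(RT)].
(E_T−E_S)/(RT) = (87.8−57.3)×10³/(8.314×540) = 30500/4490 = 6.794.
k_S/k_T = (6.77×10^12/4.56×10^15)·exp(6.794) = 0.001485 × 892.1 = 1.32.

1.32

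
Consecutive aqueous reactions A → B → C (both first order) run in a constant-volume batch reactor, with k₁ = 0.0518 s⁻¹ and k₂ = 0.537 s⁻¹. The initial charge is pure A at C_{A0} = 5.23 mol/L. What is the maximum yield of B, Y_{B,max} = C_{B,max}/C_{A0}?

0.0751

Evaluating C_B at t_opt = ln(k₂/k₁)/(k₂−k₁) gives C_{B,max}/C_{A0} = (k₁/k₂)^[k₂/(k₂−k₁)].
= (0.0518/0.537)^(0.537/(0.537−0.0518)) = (0.09646)^(1.107) = 0.07515.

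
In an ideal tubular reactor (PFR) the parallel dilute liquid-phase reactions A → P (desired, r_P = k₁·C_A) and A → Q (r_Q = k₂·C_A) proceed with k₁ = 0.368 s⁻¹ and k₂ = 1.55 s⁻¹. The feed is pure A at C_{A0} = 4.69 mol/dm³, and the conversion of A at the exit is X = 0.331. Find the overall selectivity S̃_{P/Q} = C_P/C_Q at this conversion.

C_A = C_{A0}(1−X) = 3.138 mol/dm³.
Both paths are first order in A, so the instantaneous fraction to P is constant: dC_P/d(−C_A) = k₁/(k₁+k₂) = 0.1919.
C_P = 0.1919·(C_{A0}−C_A) = 0.1919×1.552 = 0.298 mol/dm³.
C_Q = (C_{A0}−C_A)−C_P = 1.255 mol/dm³; S̃_{P/Q} = 0.2979/1.255 = 0.237.

0.237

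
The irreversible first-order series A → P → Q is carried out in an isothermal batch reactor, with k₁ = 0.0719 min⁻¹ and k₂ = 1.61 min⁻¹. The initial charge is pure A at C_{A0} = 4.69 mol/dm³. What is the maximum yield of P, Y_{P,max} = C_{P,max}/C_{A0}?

At the optimum, C_{P,max}/C_{A0} = (k₁/k₂)^[k₂/(k₂−k₁)].
= (0.0719/1.61)^(1.61/(1.61−0.0719)) = (0.04466)^(1.047) = 0.03862.

0.0386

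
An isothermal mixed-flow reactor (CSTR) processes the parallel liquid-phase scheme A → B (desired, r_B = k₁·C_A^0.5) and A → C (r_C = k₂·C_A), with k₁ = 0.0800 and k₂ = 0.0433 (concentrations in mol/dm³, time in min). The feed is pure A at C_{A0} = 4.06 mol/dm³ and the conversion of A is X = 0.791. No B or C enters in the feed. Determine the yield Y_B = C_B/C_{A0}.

0.528

Exit C_A = C_{A0}(1−X) = 4.06×0.209 = 0.8485 mol/dm³.
Rates in a CSTR are evaluated at the outlet concentration: r_B = 0.0800×0.8485^0.5 = 0.07369, r_C = 0.0433×0.8485 = 0.03674.
Fraction of consumed A going to B: r_B/(r_B+r_C) = 0.6673.
C_B = 0.6673·C_{A0}·X = 0.6673×4.06×0.791 = 2.14 mol/dm³; Y_B = C_B/C_{A0} = 0.528.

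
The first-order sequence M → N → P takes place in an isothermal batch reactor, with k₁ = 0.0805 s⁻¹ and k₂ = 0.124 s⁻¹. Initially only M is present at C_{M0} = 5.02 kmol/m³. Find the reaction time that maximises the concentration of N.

9.93 s

For first-order series the maximum of C_N occurs at t_opt = ln(k₂/k₁)/(k₂−k₁).
= ln(0.124/0.0805)/(0.124−0.0805) = ln(1.540)/0.04350 = 0.4320/0.04350 = 9.93 s.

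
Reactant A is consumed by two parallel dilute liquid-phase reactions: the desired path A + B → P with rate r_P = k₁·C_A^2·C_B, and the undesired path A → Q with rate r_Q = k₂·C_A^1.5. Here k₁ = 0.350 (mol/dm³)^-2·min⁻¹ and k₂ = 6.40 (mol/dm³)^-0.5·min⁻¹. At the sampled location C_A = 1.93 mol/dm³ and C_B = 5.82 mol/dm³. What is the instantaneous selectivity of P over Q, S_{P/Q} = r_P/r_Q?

S_{P/Q} = r_P/r_Q = (k₁·C_A^2·C_B)/(k₂·C_A^1.5) = (k₁/k₂)·C_A^0.5·C_B.
= (0.350×1.930^2×5.820) / (6.40×1.930^1.5) = 7.588/17.16 = 0.442.

0.442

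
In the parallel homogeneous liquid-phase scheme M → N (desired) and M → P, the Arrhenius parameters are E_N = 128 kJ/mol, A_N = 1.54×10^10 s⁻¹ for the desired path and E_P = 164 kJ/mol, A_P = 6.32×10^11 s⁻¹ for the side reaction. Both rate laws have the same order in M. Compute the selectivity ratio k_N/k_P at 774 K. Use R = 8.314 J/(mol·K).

With equal orders, S_{N/P} = k_N/k_P = (A_N/A_P)·exp[(E_P−E_N)/(RT)].
(E_P−E_N)/(RT) = (164−128)×10³/(8.314×774) = 36000/6435 = 5.594.
k_N/k_P = (1.54×10^10/6.32×10^11)·exp(5.594) = 0.02437 × 268.9 = 6.55.

6.55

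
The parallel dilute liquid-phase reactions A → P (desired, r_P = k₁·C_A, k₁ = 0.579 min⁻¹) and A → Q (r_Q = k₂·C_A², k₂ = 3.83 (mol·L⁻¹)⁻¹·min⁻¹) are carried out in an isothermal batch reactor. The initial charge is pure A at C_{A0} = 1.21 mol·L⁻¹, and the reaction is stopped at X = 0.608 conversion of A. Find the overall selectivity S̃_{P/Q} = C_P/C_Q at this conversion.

C_A = C_{A0}(1−X) = 0.4743 mol·L⁻¹.
Along a PFR/batch, dC_P/dC_A = −r_P/(r_P+r_Q) = −k₁/(k₁+k₂·C_A).
Integrating from C_{A0} to C_A: C_P = (0.579/3.83)·ln[(0.579+3.83·1.21)/(0.579+3.83·0.474)] = 0.1512·ln(5.213/2.396) = 0.1175 mol·L⁻¹.
C_Q = (C_{A0}−C_A)−C_P = 0.6181 mol·L⁻¹; S̃_{P/Q} = 0.1175/0.6181 = 0.190.

0.190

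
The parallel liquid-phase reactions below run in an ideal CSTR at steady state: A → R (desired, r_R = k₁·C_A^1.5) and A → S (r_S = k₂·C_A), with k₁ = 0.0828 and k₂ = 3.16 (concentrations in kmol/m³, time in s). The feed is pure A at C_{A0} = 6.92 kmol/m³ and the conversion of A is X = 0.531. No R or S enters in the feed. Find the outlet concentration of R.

Exit C_A = C_{A0}(1−X) = 6.92×0.469 = 3.245 kmol/m³.
Rates in a CSTR are evaluated at the outlet concentration: r_R = 0.0828×3.245^1.5 = 0.4841, r_S = 3.16×3.245 = 10.26.
Fraction of consumed A going to R: r_R/(r_R+r_S) = 0.04508.
C_R = 0.04508·C_{A0}·X = 0.04508×6.92×0.531 = 0.166 kmol/m³.

0.166 kmol/m³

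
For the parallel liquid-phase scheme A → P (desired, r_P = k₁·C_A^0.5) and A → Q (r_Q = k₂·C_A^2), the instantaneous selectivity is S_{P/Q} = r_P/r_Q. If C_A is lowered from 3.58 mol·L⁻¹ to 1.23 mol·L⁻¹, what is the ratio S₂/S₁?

S_{P/Q} = (k₁/k₂)·C_A^-1.5, so S₂/S₁ = (C_{A,2}/C_{A,1})^-1.5.
= (1.23/3.58)^(-1.5) = (0.3436)^(-1.5) = 4.97.

4.97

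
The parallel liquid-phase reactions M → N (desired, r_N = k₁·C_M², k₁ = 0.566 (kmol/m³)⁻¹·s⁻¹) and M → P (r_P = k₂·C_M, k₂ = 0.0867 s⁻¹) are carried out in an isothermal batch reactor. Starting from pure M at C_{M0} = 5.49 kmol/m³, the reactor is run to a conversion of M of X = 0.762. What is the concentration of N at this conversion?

3.98 kmol/m³

C_M = C_{M0}(1−X) = 1.307 kmol/m³.
Along a PFR/batch, dC_P/dC_M = −r_P/(r_N+r_P) = −k₂/(k₂+k₁·C_M).
Integrating from C_{M0} to C_M: C_P = (0.0867/0.566)·ln[(0.0867+0.566·5.49)/(0.0867+0.566·1.31)] = 0.1532·ln(3.194/0.8262) = 0.2071 kmol/m³.
Then C_N = (C_{M0}−C_M) − C_P = 4.183 − 0.2071 = 3.976 kmol/m³.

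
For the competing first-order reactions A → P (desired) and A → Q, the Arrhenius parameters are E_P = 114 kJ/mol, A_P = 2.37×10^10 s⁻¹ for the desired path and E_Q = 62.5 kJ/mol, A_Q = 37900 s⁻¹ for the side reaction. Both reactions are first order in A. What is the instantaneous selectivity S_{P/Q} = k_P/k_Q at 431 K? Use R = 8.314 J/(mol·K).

0.358

With equal orders, S_{P/Q} = k_P/k_Q = (A_P/A_Q)·exp[(E_Q−E_P)/(RT)].
(E_Q−E_P)/(RT) = (62.5−114)×10³/(8.314×431) = -51500/3583 = -14.37.
k_P/k_Q = (2.37×10^10/37900)·exp(-14.37) = 6.253×10^5 × 5.732×10^-7 = 0.358.
Since E_P > E_Q, raising the temperature improves selectivity toward P.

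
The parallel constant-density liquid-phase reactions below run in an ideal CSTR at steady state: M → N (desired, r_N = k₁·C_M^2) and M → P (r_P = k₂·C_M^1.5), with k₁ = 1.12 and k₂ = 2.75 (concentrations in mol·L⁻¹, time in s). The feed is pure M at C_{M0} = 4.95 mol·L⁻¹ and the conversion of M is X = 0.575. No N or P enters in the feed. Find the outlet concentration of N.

1.06 mol·L⁻¹

Exit C_M = C_{M0}(1−X) = 4.95×0.425 = 2.104 mol·L⁻¹.
Rates in a CSTR are evaluated at the outlet concentration: r_N = 1.12×2.104^2 = 4.957, r_P = 2.75×2.104^1.5 = 8.391.
Fraction of consumed M going to N: r_N/(r_N+r_P) = 0.3714.
C_N = 0.3714·C_{M0}·X = 0.3714×4.95×0.575 = 1.06 mol·L⁻¹.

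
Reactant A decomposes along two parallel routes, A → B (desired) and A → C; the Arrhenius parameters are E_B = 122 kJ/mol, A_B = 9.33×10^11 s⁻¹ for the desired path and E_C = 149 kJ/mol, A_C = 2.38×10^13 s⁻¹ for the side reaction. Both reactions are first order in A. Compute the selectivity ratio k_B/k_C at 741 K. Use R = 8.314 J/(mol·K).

3.14

With equal orders, S_{B/C} = k_B/k_C = (A_B/A_C)·exp[(E_C−E_B)/(RT)].
(E_C−E_B)/(RT) = (149−122)×10³/(8.314×741) = 27000/6161 = 4.383.
k_B/k_C = (9.33×10^11/2.38×10^13)·exp(4.383) = 0.03920 × 80.05 = 3.14.
Since E_B < E_C, lowering the temperature improves selectivity toward B.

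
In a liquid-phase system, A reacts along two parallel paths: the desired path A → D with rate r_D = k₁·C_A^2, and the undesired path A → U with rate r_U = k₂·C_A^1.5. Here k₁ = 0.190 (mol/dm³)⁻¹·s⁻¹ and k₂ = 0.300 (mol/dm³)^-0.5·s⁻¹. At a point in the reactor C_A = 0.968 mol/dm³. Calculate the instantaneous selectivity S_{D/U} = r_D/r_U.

S_{D/U} = r_D/r_U = (k₁·C_A^2)/(k₂·C_A^1.5) = (k₁/k₂)·C_A^0.5.
= (0.190×0.9680^2) / (0.300×0.9680^1.5) = 0.1780/0.2857 = 0.623.
Since the desired path is higher order in A, keeping C_A high (PFR or concentrated feed) favours D.

0.623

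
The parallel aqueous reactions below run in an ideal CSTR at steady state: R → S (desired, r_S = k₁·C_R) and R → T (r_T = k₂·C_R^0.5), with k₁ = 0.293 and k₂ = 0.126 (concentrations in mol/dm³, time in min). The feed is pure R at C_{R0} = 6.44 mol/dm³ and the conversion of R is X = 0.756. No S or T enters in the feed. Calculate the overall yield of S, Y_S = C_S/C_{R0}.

0.563

Exit C_R = C_{R0}(1−X) = 6.44×0.244 = 1.571 mol/dm³.
A CSTR operates uniformly at the exit composition, giving r_S = 0.4604 and r_T = 0.1579 (each k·C_R^n at C_R = 1.571).
Fraction of consumed R going to S: r_S/(r_S+r_T) = 0.7446.
C_S = 0.7446·C_{R0}·X = 0.7446×6.44×0.756 = 3.63 mol/dm³; Y_S = C_S/C_{R0} = 0.563.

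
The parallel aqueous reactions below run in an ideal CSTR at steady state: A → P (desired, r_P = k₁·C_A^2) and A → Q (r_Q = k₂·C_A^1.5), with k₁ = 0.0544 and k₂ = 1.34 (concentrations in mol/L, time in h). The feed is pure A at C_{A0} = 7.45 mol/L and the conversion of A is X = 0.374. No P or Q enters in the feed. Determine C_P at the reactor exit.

0.225 mol/L

Exit C_A = C_{A0}(1−X) = 7.45×0.626 = 4.664 mol/L.
A CSTR operates uniformly at the exit composition, giving r_P = 1.183 and r_Q = 13.50 (each k·C_A^n at C_A = 4.664).
Fraction of consumed A going to P: r_P/(r_P+r_Q) = 0.08060.
C_P = 0.08060·C_{A0}·X = 0.08060×7.45×0.374 = 0.225 mol/L.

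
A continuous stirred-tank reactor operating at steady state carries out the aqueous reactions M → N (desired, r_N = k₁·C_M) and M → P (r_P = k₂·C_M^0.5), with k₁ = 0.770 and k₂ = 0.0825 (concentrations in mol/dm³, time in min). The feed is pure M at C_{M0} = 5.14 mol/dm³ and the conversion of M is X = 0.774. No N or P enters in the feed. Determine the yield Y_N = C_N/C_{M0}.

Exit C_M = C_{M0}(1−X) = 5.14×0.226 = 1.162 mol/dm³.
Rates in a CSTR are evaluated at the outlet concentration: r_N = 0.770×1.162 = 0.8945, r_P = 0.0825×1.162^0.5 = 0.08892.
Fraction of consumed M going to N: r_N/(r_N+r_P) = 0.9096.
C_N = 0.9096·C_{M0}·X = 0.9096×5.14×0.774 = 3.62 mol/dm³; Y_N = C_N/C_{M0} = 0.704.

0.704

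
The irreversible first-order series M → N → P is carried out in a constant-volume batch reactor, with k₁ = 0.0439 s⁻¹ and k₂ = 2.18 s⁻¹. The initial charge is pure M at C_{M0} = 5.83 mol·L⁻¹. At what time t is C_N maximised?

1.83 s

The intermediate peaks when r₁ = r₂, i.e. k₁e^(−k₁t) = k₂e^(−k₂t), giving t_opt = ln(k₂/k₁)/(k₂−k₁).
= ln(2.18/0.0439)/(2.18−0.0439) = ln(49.66)/2.136 = 3.905/2.136 = 1.83 s.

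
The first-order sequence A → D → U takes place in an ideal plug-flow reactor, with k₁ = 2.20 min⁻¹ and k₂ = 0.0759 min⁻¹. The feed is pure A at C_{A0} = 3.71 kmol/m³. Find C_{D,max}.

Evaluating C_D at τ_opt = ln(k₂/k₁)/(k₂−k₁) gives C_{D,max}/C_{A0} = (k₁/k₂)^[k₂/(k₂−k₁)].
= (2.20/0.0759)^(0.0759/(0.0759−2.20)) = (28.99)^(-0.03573) = 0.8866.
C_{D,max} = 0.8866×3.71 = 3.29 kmol/m³.

3.29 kmol/m³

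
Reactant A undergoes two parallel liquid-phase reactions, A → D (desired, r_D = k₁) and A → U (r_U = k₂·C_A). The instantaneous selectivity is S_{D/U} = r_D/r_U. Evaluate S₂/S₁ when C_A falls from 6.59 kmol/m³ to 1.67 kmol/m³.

3.95

S_{D/U} = (k₁/k₂)·C_A⁻¹, so S₂/S₁ = (C_{A,2}/C_{A,1})⁻¹.
= 6.59/1.67 = 3.95.
Selectivity toward D rises as C_A falls — low-concentration operation is favoured.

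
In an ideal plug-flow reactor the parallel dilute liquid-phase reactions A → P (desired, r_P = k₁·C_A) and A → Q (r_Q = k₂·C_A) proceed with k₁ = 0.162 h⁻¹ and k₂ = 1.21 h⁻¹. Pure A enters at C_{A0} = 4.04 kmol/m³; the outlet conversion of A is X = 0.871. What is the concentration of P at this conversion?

0.415 kmol/m³

C_A = C_{A0}(1−X) = 0.5212 kmol/m³.
Both paths are first order in A, so the instantaneous fraction to P is constant: dC_P/d(−C_A) = k₁/(k₁+k₂) = 0.1181.
C_P = 0.1181·(C_{A0}−C_A) = 0.1181×3.519 = 0.415 kmol/m³.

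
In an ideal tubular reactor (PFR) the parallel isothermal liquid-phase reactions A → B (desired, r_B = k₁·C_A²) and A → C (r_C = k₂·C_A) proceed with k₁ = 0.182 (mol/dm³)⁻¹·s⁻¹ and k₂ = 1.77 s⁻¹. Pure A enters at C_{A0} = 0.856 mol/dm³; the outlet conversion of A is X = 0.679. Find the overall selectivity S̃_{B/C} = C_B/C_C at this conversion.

0.0579

C_A = C_{A0}(1−X) = 0.2748 mol/dm³.
Along a PFR/batch, dC_C/dC_A = −r_C/(r_B+r_C) = −k₂/(k₂+k₁·C_A).
Integrating from C_{A0} to C_A: C_C = (1.77/0.182)·ln[(1.77+0.182·0.856)/(1.77+0.182·0.275)] = 9.725·ln(1.926/1.820) = 0.5494 mol/dm³.
Then C_B = (C_{A0}−C_A) − C_C = 0.5812 − 0.5494 = 0.03179 mol/dm³.
S̃_{B/C} = C_B/C_C = 0.03179/0.5494 = 0.0579.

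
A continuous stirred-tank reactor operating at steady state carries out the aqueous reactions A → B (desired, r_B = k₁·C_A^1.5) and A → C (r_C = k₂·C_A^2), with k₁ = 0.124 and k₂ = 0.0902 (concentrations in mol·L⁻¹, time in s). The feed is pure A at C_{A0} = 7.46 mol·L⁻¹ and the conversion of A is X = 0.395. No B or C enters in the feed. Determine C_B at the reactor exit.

1.16 mol·L⁻¹

Exit C_A = C_{A0}(1−X) = 7.46×0.605 = 4.513 mol·L⁻¹.
Rates in a CSTR are evaluated at the outlet concentration: r_B = 0.124×4.513^1.5 = 1.189, r_C = 0.0902×4.513^2 = 1.837.
Fraction of consumed A going to B: r_B/(r_B+r_C) = 0.3929.
C_B = 0.3929·C_{A0}·X = 0.3929×7.46×0.395 = 1.16 mol·L⁻¹.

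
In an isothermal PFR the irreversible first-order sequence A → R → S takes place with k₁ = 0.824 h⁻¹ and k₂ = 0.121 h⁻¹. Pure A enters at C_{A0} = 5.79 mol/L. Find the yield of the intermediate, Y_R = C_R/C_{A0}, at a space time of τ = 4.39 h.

0.658

The intermediate concentration in a first-order A→B→C sequence is C_R = k₁C_{A0}(e^(−k₁τ) − e^(−k₂τ))/(k₂−k₁).
e^(−k₁τ) = e^(−0.824×4.39) = e^(−3.617) = 0.02685; e^(−k₂τ) = e^(−0.5312) = 0.5879.
C_R = 0.824×5.79/(0.121−0.824) × (0.02685−0.5879) = (-6.787)×(-0.5611) = 3.808 mol/L.
Y_R = C_R/C_{A0} = 3.808/5.79 = 0.658.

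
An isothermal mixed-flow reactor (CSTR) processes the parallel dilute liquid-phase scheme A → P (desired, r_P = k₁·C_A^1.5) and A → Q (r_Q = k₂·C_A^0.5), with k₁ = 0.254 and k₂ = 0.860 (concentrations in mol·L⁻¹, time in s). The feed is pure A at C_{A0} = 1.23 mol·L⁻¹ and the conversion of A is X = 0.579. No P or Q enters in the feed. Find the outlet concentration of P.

0.0945 mol·L⁻¹

Exit C_A = C_{A0}(1−X) = 1.23×0.421 = 0.5178 mol·L⁻¹.
In a CSTR the entire volume is at exit conditions, so r_P = 0.254×0.5178^1.5 = 0.09465 and r_Q = 0.860×0.5178^0.5 = 0.6189.
Fraction of consumed A going to P: r_P/(r_P+r_Q) = 0.1327.
C_P = 0.1327·C_{A0}·X = 0.1327×1.23×0.579 = 0.0945 mol·L⁻¹.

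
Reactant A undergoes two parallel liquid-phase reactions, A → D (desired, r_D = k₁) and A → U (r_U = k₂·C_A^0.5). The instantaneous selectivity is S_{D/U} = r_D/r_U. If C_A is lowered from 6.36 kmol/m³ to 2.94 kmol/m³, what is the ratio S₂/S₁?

1.47

S_{D/U} = (k₁/k₂)·C_A^-0.5, so S₂/S₁ = (C_{A,2}/C_{A,1})^-0.5.
= (2.94/6.36)^(-0.5) = (0.4623)^(-0.5) = 1.47.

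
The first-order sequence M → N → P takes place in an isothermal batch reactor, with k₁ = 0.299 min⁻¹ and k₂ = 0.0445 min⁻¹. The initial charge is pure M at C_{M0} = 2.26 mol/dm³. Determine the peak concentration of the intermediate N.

1.62 mol/dm³

At the optimum, C_{N,max}/C_{M0} = (k₁/k₂)^[k₂/(k₂−k₁)].
= (0.299/0.0445)^(0.0445/(0.0445−0.299)) = (6.719)^(-0.1749) = 0.7167.
C_{N,max} = 0.7167×2.26 = 1.62 mol/dm³.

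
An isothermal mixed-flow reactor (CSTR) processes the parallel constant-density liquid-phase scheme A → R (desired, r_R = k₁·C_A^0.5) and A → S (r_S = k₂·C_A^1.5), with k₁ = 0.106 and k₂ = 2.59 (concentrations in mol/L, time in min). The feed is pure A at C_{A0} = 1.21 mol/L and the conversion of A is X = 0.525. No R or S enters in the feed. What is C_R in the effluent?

0.0422 mol/L

Exit C_A = C_{A0}(1−X) = 1.21×0.475 = 0.5747 mol/L.
Rates in a CSTR are evaluated at the outlet concentration: r_R = 0.106×0.5747^0.5 = 0.08036, r_S = 2.59×0.5747^1.5 = 1.129.
Fraction of consumed A going to R: r_R/(r_R+r_S) = 0.06647.
C_R = 0.06647·C_{A0}·X = 0.06647×1.21×0.525 = 0.0422 mol/L.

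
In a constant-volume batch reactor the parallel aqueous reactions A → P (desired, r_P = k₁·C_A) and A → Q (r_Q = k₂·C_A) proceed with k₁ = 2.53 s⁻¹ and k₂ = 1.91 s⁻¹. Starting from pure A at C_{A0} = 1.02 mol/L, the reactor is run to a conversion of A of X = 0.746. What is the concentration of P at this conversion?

C_A = C_{A0}(1−X) = 0.2591 mol/L.
Both paths are first order in A, so the instantaneous fraction to P is constant: dC_P/d(−C_A) = k₁/(k₁+k₂) = 0.5698.
C_P = 0.5698·(C_{A0}−C_A) = 0.5698×0.7609 = 0.434 mol/L.

0.434 mol/L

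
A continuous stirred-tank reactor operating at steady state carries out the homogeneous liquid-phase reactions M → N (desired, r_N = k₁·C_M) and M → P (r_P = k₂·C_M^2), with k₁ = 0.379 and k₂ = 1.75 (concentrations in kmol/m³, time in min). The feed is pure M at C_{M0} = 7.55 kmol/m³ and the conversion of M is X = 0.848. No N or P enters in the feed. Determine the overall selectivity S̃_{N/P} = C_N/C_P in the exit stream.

0.189

Exit C_M = C_{M0}(1−X) = 7.55×0.152 = 1.148 kmol/m³.
In a CSTR the entire volume is at exit conditions, so r_N = 0.379×1.148 = 0.4349 and r_P = 1.75×1.148^2 = 2.305.
Overall selectivity = C_N/C_P = r_Nτ/(r_Pτ) = r_N/r_P = 0.189.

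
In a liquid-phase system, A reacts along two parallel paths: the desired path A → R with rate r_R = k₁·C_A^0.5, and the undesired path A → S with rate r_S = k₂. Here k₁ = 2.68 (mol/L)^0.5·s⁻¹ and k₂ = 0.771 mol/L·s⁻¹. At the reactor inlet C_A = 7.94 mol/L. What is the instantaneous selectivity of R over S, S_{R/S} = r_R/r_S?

S_{R/S} = r_R/r_S = (k₁·C_A^0.5)/(k₂) = (k₁/k₂)·C_A^0.5.
= (2.68×7.940^0.5) / (0.771) = 7.552/0.7710 = 9.79.
Since the desired path is higher order in A, keeping C_A high (PFR or concentrated feed) favours R.

9.79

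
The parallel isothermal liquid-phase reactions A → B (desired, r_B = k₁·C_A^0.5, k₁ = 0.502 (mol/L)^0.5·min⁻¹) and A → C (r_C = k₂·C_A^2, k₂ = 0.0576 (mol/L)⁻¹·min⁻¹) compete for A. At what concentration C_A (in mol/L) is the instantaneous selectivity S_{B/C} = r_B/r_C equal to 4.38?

1.58 mol/L

S_{B/C} = (k₁/k₂)·C_A^-1.5 ⇒ C_A = (S·k₂/k₁)^(1/(-1.5)).
= (4.38×0.0576/0.502)^(-0.6667) = (0.5026)^(-0.6667) = 1.58 mol/L.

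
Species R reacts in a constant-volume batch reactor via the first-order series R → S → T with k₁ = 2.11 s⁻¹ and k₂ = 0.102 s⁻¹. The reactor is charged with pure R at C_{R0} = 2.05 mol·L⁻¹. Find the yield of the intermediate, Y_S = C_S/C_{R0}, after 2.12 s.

For first-order series with pure R initially, C_S(t) = k₁C_{R0}/(k₂−k₁)·(e^(−k₁t) − e^(−k₂t)).
e^(−k₁t) = e^(−2.11×2.12) = e^(−4.473) = 0.01141; e^(−k₂t) = e^(−0.2162) = 0.8055.
C_S = 2.11×2.05/(0.102−2.11) × (0.01141−0.8055) = (-2.154)×(-0.7941) = 1.711 mol·L⁻¹.
Y_S = C_S/C_{R0} = 1.711/2.05 = 0.834.

0.834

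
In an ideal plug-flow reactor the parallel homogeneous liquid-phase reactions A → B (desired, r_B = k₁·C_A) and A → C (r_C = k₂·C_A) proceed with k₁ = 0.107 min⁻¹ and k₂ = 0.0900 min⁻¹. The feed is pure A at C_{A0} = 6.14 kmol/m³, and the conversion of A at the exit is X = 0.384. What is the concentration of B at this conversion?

1.28 kmol/m³

C_A = C_{A0}(1−X) = 3.782 kmol/m³.
Both paths are first order in A, so the instantaneous fraction to B is constant: dC_B/d(−C_A) = k₁/(k₁+k₂) = 0.5431.
C_B = 0.5431·(C_{A0}−C_A) = 0.5431×2.358 = 1.28 kmol/m³.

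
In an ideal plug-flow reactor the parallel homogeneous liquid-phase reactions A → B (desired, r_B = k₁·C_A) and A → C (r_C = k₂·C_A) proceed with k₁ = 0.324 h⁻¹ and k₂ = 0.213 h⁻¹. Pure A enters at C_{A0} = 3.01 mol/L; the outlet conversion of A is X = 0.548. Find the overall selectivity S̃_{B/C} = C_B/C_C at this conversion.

1.52

C_A = C_{A0}(1−X) = 1.361 mol/L.
Both paths are first order in A, so the instantaneous fraction to B is constant: dC_B/d(−C_A) = k₁/(k₁+k₂) = 0.6034.
C_B = 0.6034·(C_{A0}−C_A) = 0.6034×1.649 = 0.995 mol/L.
C_C = (C_{A0}−C_A)−C_B = 0.6543 mol/L; S̃_{B/C} = 0.9952/0.6543 = 1.52.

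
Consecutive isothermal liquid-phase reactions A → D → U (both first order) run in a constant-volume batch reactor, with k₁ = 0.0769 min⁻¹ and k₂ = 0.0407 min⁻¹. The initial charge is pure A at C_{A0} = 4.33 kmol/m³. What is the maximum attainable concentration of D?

At the optimum, C_{D,max}/C_{A0} = (k₁/k₂)^[k₂/(k₂−k₁)].
= (0.0769/0.0407)^(0.0407/(0.0407−0.0769)) = (1.889)^(-1.124) = 0.4890.
C_{D,max} = 0.4890×4.33 = 2.12 kmol/m³.

2.12 kmol/m³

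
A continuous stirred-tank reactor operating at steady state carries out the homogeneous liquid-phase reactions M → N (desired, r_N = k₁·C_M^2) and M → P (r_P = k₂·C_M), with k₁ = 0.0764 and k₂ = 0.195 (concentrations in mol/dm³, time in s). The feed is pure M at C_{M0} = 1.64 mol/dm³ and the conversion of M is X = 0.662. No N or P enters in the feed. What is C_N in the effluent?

Exit C_M = C_{M0}(1−X) = 1.64×0.338 = 0.5543 mol/dm³.
In a CSTR the entire volume is at exit conditions, so r_N = 0.0764×0.5543^2 = 0.02348 and r_P = 0.195×0.5543 = 0.1081.
Fraction of consumed M going to N: r_N/(r_N+r_P) = 0.1784.
C_N = 0.1784·C_{M0}·X = 0.1784×1.64×0.662 = 0.194 mol/dm³.

0.194 mol/dm³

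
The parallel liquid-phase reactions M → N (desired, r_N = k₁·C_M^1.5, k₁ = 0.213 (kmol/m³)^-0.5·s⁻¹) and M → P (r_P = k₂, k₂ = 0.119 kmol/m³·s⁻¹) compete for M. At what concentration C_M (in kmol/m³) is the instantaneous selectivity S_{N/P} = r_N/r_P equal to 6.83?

2.44 kmol/m³

S_{N/P} = (k₁/k₂)·C_M^1.5 ⇒ C_M = (S·k₂/k₁)^(1/1.5).
= (6.83×0.119/0.213)^(0.6667) = (3.816)^(0.6667) = 2.44 kmol/m³.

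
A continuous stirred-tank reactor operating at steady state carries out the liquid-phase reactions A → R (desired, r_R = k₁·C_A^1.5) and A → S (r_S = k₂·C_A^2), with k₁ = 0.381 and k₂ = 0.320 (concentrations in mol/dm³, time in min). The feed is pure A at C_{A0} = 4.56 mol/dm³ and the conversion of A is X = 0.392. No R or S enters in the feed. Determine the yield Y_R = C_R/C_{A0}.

Exit C_A = C_{A0}(1−X) = 4.56×0.608 = 2.772 mol/dm³.
In a CSTR the entire volume is at exit conditions, so r_R = 0.381×2.772^1.5 = 1.759 and r_S = 0.320×2.772^2 = 2.460.
Fraction of consumed A going to R: r_R/(r_R+r_S) = 0.4169.
C_R = 0.4169·C_{A0}·X = 0.4169×4.56×0.392 = 0.745 mol/dm³; Y_R = C_R/C_{A0} = 0.163.

0.163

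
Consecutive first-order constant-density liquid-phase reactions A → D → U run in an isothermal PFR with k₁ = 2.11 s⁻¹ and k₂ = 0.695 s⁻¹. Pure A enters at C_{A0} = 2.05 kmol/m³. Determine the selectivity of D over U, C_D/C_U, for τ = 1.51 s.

0.924

For first-order series with pure A initially, C_D(τ) = k₁C_{A0}/(k₂−k₁)·(e^(−k₁τ) − e^(−k₂τ)).
e^(−k₁τ) = e^(−2.11×1.51) = e^(−3.186) = 0.04133; e^(−k₂τ) = e^(−1.049) = 0.3501.
C_D = 2.11×2.05/(0.695−2.11) × (0.04133−0.3501) = (-3.057)×(-0.3088) = 0.9440 kmol/m³.
C_A = C_{A0}e^(−k₁τ) = 0.08473 kmol/m³, so C_U = C_{A0}−C_A−C_D = 1.021 kmol/m³; C_D/C_U = 0.924.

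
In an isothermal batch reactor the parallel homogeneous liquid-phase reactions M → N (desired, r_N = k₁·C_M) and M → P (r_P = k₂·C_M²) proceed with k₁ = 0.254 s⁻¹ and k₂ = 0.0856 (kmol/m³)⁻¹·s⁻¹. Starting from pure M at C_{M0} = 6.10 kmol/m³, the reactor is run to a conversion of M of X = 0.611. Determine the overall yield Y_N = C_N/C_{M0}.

0.258

C_M = C_{M0}(1−X) = 2.373 kmol/m³.
Along a PFR/batch, dC_N/dC_M = −r_N/(r_N+r_P) = −k₁/(k₁+k₂·C_M).
Integrating from C_{M0} to C_M: C_N = (0.254/0.0856)·ln[(0.254+0.0856·6.10)/(0.254+0.0856·2.37)] = 2.967·ln(0.7762/0.4571) = 1.571 kmol/m³.
Y_N = C_N/C_{M0} = 1.571/6.10 = 0.258.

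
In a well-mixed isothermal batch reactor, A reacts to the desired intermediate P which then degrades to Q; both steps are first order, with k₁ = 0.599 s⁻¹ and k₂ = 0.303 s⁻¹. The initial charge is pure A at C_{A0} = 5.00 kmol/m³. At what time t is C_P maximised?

For first-order series the maximum of C_P occurs at t_opt = ln(k₂/k₁)/(k₂−k₁).
= ln(0.303/0.599)/(0.303−0.599) = ln(0.5058)/-0.2960 = -0.6815/-0.2960 = 2.30 s.

2.30 s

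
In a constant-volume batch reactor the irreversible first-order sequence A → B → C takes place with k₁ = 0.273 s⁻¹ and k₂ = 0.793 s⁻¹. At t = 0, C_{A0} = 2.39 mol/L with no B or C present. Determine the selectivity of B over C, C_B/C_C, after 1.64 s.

The intermediate concentration in a first-order A→B→C sequence is C_B = k₁C_{A0}(e^(−k₁t) − e^(−k₂t))/(k₂−k₁).
e^(−k₁t) = e^(−0.273×1.64) = e^(−0.4477) = 0.6391; e^(−k₂t) = e^(−1.301) = 0.2724.
C_B = 0.273×2.39/(0.793−0.273) × (0.6391−0.2724) = 1.255×0.3667 = 0.4601 mol/L.
C_A = C_{A0}e^(−k₁t) = 1.527 mol/L, so C_C = C_{A0}−C_A−C_B = 0.4025 mol/L; C_B/C_C = 1.14.

1.14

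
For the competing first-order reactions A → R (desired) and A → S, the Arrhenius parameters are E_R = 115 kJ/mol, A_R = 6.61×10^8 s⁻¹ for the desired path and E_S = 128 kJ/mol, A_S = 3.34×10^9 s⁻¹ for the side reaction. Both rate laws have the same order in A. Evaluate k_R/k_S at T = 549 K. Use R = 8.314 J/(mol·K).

3.41

With equal orders, S_{R/S} = k_R/k_S = (A_R/A_S)·exp[(E_S−E_R)/(RT)].
(E_S−E_R)/(RT) = (128−115)×10³/(8.314×549) = 13000/4564 = 2.848.
k_R/k_S = (6.61×10^8/3.34×10^9)·exp(2.848) = 0.1979 × 17.26 = 3.41.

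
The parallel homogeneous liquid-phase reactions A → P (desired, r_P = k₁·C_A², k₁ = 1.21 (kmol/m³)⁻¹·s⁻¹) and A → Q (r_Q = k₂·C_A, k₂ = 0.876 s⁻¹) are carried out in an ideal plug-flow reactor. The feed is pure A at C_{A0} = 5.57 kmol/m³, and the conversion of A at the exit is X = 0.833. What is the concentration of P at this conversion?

C_A = C_{A0}(1−X) = 0.9302 kmol/m³.
Along a PFR/batch, dC_Q/dC_A = −r_Q/(r_P+r_Q) = −k₂/(k₂+k₁·C_A).
Integrating from C_{A0} to C_A: C_Q = (0.876/1.21)·ln[(0.876+1.21·5.57)/(0.876+1.21·0.930)] = 0.7240·ln(7.616/2.002) = 0.9674 kmol/m³.
Then C_P = (C_{A0}−C_A) − C_Q = 4.640 − 0.9674 = 3.672 kmol/m³.

3.67 kmol/m³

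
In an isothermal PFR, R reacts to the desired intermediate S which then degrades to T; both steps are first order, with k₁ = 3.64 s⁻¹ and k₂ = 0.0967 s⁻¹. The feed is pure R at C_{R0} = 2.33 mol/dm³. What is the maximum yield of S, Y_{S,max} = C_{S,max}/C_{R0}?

0.906

At the optimum, C_{S,max}/C_{R0} = (k₁/k₂)^[k₂/(k₂−k₁)].
= (3.64/0.0967)^(0.0967/(0.0967−3.64)) = (37.64)^(-0.02729) = 0.9057.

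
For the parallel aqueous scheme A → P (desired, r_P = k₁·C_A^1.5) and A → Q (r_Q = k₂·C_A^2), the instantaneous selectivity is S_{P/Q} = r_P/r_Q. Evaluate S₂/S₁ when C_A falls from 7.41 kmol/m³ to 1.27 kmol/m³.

S_{P/Q} = (k₁/k₂)·C_A^-0.5, so S₂/S₁ = (C_{A,2}/C_{A,1})^-0.5.
= (1.27/7.41)^(-0.5) = (0.1714)^(-0.5) = 2.42.

2.42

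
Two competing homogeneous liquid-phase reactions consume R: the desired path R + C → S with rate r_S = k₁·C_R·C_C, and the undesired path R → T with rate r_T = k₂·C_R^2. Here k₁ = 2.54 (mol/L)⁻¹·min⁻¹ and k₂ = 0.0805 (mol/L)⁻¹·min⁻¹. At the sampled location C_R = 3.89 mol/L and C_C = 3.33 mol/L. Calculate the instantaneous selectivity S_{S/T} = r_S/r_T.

27.0

S_{S/T} = r_S/r_T = (k₁·C_R·C_C)/(k₂·C_R^2) = (k₁/k₂)·C_R⁻¹·C_C.
= (2.54×3.890×3.330) / (0.0805×3.890^2) = 32.90/1.218 = 27.0.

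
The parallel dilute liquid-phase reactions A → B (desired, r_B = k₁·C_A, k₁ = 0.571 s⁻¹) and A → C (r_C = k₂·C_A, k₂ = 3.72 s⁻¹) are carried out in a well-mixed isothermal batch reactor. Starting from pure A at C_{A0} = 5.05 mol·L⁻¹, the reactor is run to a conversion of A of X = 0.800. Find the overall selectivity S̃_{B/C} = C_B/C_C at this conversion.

C_A = C_{A0}(1−X) = 1.010 mol·L⁻¹.
Both paths are first order in A, so the instantaneous fraction to B is constant: dC_B/d(−C_A) = k₁/(k₁+k₂) = 0.1331.
C_B = 0.1331·(C_{A0}−C_A) = 0.1331×4.040 = 0.538 mol·L⁻¹.
C_C = (C_{A0}−C_A)−C_B = 3.502 mol·L⁻¹; S̃_{B/C} = 0.5376/3.502 = 0.153.

0.153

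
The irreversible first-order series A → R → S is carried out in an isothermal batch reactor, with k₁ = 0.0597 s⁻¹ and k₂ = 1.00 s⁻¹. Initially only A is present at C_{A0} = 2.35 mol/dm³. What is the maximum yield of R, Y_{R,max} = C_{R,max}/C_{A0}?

0.0499

For a first-order series the maximum intermediate yield is C_{R,max}/C_{A0} = (k₁/k₂)^[k₂/(k₂−k₁)].
= (0.0597/1.00)^(1.00/(1.00−0.0597)) = (0.05970)^(1.063) = 0.04992.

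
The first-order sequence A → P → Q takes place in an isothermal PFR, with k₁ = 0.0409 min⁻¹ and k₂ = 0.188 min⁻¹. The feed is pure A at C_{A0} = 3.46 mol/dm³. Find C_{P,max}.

0.493 mol/dm³

At the optimum, C_{P,max}/C_{A0} = (k₁/k₂)^[k₂/(k₂−k₁)].
= (0.0409/0.188)^(0.188/(0.188−0.0409)) = (0.2176)^(1.278) = 0.1424.
C_{P,max} = 0.1424×3.46 = 0.493 mol/dm³.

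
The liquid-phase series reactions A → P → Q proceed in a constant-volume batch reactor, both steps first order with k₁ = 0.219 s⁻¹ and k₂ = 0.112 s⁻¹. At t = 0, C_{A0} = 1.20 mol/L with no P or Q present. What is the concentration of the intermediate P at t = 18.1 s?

Solving the coupled first-order balances gives C_P(t) = [k₁/(k₂−k₁)]·C_{A0}·(e^(−k₁t) − e^(−k₂t)).
e^(−k₁t) = e^(−0.219×18.1) = e^(−3.964) = 0.01899; e^(−k₂t) = e^(−2.027) = 0.1317.
C_P = 0.219×1.20/(0.112−0.219) × (0.01899−0.1317) = (-2.456)×(-0.1127) = 0.2768 mol/L.

0.277 mol/L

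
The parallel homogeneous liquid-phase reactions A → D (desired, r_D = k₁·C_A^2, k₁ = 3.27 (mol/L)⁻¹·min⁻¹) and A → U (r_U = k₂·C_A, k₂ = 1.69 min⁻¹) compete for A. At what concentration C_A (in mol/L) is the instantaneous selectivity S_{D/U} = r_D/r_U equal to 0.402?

0.208 mol/L

S_{D/U} = (k₁/k₂)·C_A ⇒ C_A = S·k₂/k₁.
= 0.402×1.69/3.27 = 0.208 mol/L.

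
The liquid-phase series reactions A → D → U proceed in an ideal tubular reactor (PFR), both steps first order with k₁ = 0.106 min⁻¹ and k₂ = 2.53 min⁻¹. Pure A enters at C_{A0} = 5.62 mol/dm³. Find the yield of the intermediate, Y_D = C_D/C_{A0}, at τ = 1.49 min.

0.0363

The intermediate concentration in a first-order A→B→C sequence is C_D = k₁C_{A0}(e^(−k₁τ) − e^(−k₂τ))/(k₂−k₁).
e^(−k₁τ) = e^(−0.106×1.49) = e^(−0.1579) = 0.8539; e^(−k₂τ) = e^(−3.770) = 0.02306.
C_D = 0.106×5.62/(2.53−0.106) × (0.8539−0.02306) = 0.2458×0.8308 = 0.2042 mol/dm³.
Y_D = C_D/C_{A0} = 0.2042/5.62 = 0.0363.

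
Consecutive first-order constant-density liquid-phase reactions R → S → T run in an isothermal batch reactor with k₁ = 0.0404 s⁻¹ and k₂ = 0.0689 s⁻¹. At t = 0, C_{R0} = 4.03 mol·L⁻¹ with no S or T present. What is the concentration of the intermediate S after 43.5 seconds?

0.700 mol·L⁻¹

For first-order series with pure R initially, C_S(t) = k₁C_{R0}/(k₂−k₁)·(e^(−k₁t) − e^(−k₂t)).
e^(−k₁t) = e^(−0.0404×43.5) = e^(−1.757) = 0.1725; e^(−k₂t) = e^(−2.997) = 0.04993.
C_S = 0.0404×4.03/(0.0689−0.0404) × (0.1725−0.04993) = 5.713×0.1226 = 0.7002 mol·L⁻¹.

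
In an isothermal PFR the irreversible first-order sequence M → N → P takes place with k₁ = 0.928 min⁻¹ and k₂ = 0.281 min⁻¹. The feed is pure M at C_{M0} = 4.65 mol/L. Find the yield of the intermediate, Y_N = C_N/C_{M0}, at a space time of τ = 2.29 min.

0.582

For first-order series with pure M initially, C_N(τ) = k₁C_{M0}/(k₂−k₁)·(e^(−k₁τ) − e^(−k₂τ)).
e^(−k₁τ) = e^(−0.928×2.29) = e^(−2.125) = 0.1194; e^(−k₂τ) = e^(−0.6435) = 0.5255.
C_N = 0.928×4.65/(0.281−0.928) × (0.1194−0.5255) = (-6.670)×(-0.4060) = 2.708 mol/L.
Y_N = C_N/C_{M0} = 2.708/4.65 = 0.582.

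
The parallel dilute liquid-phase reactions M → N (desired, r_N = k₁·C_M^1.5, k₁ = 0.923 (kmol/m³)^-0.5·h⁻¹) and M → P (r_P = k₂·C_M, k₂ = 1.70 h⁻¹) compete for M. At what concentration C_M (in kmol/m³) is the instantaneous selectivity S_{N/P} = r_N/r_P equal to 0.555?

S_{N/P} = (k₁/k₂)·C_M^0.5 ⇒ C_M = (S·k₂/k₁)^(2).
= (0.555×1.70/0.923)^(2) = (1.022)^(2) = 1.04 kmol/m³.

1.04 kmol/m³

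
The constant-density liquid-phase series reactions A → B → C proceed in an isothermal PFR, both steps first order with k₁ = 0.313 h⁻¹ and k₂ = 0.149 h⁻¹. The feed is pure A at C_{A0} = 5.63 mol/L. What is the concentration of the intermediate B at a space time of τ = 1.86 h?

Solving the coupled first-order balances gives C_B(τ) = [k₁/(k₂−k₁)]·C_{A0}·(e^(−k₁τ) − e^(−k₂τ)).
e^(−k₁τ) = e^(−0.313×1.86) = e^(−0.5822) = 0.5587; e^(−k₂τ) = e^(−0.2771) = 0.7579.
C_B = 0.313×5.63/(0.149−0.313) × (0.5587−0.7579) = (-10.75)×(-0.1993) = 2.141 mol/L.

2.14 mol/L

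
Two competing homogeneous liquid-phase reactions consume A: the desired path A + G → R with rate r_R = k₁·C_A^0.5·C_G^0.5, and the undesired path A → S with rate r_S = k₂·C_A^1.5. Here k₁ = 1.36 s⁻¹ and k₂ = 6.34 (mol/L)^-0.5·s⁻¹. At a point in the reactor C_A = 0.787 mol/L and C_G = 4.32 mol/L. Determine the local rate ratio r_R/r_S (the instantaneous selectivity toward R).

0.567

S_{R/S} = r_R/r_S = (k₁·C_A^0.5·C_G^0.5)/(k₂·C_A^1.5) = (k₁/k₂)·C_A⁻¹·C_G^0.5.
= (1.36×0.7870^0.5×4.320^0.5) / (6.34×0.7870^1.5) = 2.508/4.426 = 0.567.
The undesired path is higher order in A, so low C_A (CSTR or dilute feed) favours R.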